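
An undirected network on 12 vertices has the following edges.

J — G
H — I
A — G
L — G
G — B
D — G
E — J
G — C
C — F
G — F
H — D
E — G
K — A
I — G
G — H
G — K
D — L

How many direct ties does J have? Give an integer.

2

J is directly tied to E and G. That is 2 neighbors, so the degree of J is 2.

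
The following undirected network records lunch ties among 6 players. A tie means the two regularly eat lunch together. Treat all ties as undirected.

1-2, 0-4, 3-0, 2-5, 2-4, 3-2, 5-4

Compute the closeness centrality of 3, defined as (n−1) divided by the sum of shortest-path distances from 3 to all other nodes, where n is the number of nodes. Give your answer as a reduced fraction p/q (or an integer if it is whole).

Distances from 3: 0:1, 1:2, 2:1, 4:2, 5:2. Sum = 8.
n = 6, so closeness = 5/8.

5/8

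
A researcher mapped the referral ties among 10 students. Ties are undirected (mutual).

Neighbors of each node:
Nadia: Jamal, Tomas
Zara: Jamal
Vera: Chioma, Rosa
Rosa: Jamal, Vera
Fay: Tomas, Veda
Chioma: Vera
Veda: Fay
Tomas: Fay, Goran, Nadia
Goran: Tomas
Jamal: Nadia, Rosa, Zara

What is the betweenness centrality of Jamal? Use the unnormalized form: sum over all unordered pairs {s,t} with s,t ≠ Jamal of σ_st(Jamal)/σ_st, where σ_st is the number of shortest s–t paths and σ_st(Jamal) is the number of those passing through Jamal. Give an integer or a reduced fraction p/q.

Pairs whose geodesics pass through Jamal — Veda–Zara: 1; Veda–Vera: 1; Veda–Rosa: 1; Veda–Chioma: 1; Zara–Tomas: 1; Zara–Vera: 1; Zara–Rosa: 1; Zara–Chioma: 1; Zara–Goran: 1; Zara–Nadia: 1; Zara–Fay: 1; Tomas–Vera: 1; Tomas–Rosa: 1; Tomas–Chioma: 1 … (+9 more pairs).
All other pairs contribute 0.
Summing the contributions gives betweenness(Jamal) = 23.

23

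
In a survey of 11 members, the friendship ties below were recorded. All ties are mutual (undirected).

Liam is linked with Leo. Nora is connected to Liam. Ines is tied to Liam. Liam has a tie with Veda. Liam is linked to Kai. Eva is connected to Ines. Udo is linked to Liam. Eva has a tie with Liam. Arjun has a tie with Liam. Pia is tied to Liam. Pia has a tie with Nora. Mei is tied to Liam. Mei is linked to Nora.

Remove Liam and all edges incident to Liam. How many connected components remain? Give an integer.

7

Without Liam, the remaining ties split the others into: {Udo}; {Mei, Nora, Pia}; {Veda}; {Kai}; {Eva, Ines}; {Leo}; {Arjun}.
That's 7 separate components.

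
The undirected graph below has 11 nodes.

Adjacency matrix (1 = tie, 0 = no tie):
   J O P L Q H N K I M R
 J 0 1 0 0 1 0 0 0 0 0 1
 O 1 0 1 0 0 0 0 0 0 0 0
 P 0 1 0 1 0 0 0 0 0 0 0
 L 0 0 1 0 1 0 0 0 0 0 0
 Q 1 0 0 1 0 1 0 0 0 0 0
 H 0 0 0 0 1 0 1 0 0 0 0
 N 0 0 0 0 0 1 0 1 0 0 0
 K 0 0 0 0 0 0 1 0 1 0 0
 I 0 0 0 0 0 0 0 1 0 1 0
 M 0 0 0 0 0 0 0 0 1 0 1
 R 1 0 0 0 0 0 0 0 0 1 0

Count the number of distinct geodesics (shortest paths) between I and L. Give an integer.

The shortest distance is 5. The length-5 paths are: I–M–R–J–Q–L; I–K–N–H–Q–L.
That gives 2 distinct shortest paths.

2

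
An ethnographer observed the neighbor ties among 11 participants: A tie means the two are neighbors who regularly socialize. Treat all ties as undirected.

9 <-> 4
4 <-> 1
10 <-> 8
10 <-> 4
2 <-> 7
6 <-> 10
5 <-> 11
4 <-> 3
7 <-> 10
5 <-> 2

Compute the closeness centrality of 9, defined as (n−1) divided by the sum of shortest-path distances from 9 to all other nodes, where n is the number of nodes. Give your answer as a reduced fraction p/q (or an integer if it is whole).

Distances from 9: 1:2, 2:4, 3:2, 4:1, 5:5, 6:3, 7:3, 8:3, 10:2, 11:6. Sum = 31.
n = 11, so closeness = 10/31.

10/31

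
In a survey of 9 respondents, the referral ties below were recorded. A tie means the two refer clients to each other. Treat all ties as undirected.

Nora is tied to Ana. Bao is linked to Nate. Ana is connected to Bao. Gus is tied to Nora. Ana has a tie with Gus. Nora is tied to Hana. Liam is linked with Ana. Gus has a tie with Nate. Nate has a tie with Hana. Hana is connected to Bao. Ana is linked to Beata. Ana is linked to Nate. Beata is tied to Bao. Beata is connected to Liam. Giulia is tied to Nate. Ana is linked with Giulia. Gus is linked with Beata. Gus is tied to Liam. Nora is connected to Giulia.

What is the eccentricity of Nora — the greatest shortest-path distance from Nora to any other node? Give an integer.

Distances from Nora: Ana:1, Bao:2, Beata:2, Giulia:1, Gus:1, Hana:1, Liam:2, Nate:2.
The largest is 2 (to Nate, Bao, Liam, and Beata), so the eccentricity of Nora is 2.

2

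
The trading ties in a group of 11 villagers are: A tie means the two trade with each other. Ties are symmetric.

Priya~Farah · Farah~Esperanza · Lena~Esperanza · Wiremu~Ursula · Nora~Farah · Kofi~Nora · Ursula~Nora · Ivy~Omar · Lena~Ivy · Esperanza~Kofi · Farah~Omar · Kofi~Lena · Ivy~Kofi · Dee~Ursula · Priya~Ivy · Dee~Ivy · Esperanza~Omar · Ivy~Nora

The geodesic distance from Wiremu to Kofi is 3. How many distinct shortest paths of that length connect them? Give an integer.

The shortest distance is 3, and the only length-3 path is Wiremu–Ursula–Nora–Kofi. So there is exactly 1 shortest path.

1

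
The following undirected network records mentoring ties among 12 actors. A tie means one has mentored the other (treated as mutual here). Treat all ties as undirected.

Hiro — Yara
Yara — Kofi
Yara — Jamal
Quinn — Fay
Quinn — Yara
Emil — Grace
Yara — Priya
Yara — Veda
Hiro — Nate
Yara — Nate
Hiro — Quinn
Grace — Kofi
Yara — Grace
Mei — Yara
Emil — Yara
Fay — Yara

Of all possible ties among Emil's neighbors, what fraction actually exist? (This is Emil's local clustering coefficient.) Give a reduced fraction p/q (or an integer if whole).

1

Emil's neighbors: Grace and Yara (k = 2).
Possible neighbor pairs: C(2,2) = 1. Edges among them: Grace–Yara → e = 1.
Clustering(Emil) = 1/1.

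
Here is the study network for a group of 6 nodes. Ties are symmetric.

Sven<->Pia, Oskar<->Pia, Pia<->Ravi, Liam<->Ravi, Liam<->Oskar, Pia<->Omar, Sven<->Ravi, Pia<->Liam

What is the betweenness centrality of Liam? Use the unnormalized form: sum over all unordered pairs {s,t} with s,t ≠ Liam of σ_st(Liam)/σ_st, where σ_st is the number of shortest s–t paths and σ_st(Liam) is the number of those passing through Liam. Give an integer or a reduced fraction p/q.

Pairs whose geodesics pass through Liam — Ravi–Oskar: 1/2.
All other pairs contribute 0.
Summing the contributions gives betweenness(Liam) = 1/2.

1/2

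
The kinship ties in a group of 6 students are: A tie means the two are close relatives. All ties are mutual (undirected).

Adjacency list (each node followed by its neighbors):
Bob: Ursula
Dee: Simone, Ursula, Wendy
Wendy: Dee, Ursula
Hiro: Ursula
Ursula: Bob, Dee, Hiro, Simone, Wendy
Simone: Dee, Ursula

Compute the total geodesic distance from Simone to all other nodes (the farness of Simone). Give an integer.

8

Distances from Simone: Bob:2, Dee:1, Hiro:2, Ursula:1, Wendy:2.
Sum = 2 + 1 + 2 + 1 + 2 = 8.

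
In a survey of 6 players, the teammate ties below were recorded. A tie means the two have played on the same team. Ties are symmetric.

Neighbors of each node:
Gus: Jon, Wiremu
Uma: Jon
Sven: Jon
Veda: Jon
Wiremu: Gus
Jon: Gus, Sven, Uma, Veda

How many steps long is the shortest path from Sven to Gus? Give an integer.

One shortest route is Sven – Jon – Gus, which uses 2 edges, and Sven and Gus are not directly tied, so nothing shorter exists. So d(Sven,Gus) = 2.

2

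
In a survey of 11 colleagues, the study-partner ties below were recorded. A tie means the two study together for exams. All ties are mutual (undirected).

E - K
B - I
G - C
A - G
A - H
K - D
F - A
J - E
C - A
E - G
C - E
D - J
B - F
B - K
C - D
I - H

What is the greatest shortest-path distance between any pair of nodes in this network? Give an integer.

4

Eccentricity of each node (its greatest distance to any other): A:3, B:3, C:3, D:3, E:3, F:4, G:3, H:4, I:4, J:4, K:3.
The maximum eccentricity is 4, realized for instance by the pair J–H via J – E – G – A – H. So the diameter is 4.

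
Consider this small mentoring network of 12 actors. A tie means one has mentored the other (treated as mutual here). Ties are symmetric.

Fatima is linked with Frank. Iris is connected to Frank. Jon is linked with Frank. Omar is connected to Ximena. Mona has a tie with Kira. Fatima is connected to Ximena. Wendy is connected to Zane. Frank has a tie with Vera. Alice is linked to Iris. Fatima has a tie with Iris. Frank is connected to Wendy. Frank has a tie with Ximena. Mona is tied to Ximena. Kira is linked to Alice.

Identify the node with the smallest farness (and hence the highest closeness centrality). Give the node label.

Farness (sum of distances to all others) for each node — Alice:28, Fatima:21, Frank:17, Iris:22, Jon:27, Kira:32, Mona:26, Omar:30, Vera:27, Wendy:25, Ximena:20, Zane:35.
The smallest farness is 17, for Frank, so Frank has the highest closeness.

Frank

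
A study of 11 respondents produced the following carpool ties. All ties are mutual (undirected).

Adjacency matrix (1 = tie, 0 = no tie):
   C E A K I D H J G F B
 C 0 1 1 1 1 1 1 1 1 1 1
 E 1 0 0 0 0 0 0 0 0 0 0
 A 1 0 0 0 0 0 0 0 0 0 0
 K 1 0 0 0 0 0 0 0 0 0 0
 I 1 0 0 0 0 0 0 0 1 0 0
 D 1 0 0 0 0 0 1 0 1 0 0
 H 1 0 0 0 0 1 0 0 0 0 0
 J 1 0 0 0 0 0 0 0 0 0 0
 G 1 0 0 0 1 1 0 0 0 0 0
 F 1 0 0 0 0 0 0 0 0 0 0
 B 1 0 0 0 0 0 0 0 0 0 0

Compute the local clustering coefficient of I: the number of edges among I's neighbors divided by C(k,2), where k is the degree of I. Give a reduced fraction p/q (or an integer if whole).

1

I's neighbors: C and G (k = 2).
Possible neighbor pairs: C(2,2) = 1. Edges among them: C–G → e = 1.
Clustering(I) = 1/1.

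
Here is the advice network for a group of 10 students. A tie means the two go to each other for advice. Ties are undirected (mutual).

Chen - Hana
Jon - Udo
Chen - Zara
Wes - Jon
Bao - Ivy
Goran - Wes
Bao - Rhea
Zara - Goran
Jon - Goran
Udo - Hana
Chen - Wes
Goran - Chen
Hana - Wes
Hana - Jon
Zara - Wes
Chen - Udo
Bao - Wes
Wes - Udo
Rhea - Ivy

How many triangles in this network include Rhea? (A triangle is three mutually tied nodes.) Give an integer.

1

Rhea's neighbors: Bao and Ivy.
Neighbor pairs that are themselves tied: Rhea–Bao–Ivy. Each forms one triangle with Rhea, for 1 in total.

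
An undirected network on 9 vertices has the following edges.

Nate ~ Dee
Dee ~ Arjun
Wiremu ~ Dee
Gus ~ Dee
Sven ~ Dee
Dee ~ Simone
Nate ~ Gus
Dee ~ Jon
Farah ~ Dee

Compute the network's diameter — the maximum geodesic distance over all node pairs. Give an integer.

2

Eccentricity of each node (its greatest distance to any other): Arjun:2, Dee:1, Farah:2, Gus:2, Jon:2, Nate:2, Simone:2, Sven:2, Wiremu:2.
The maximum eccentricity is 2, realized for instance by the pair Nate–Simone via Nate – Dee – Simone. So the diameter is 2.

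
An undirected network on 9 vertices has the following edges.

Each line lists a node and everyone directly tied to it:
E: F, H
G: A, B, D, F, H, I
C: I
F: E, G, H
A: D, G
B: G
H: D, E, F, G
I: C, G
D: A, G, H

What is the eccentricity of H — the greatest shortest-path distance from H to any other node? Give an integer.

3

Distances from H: A:2, B:2, C:3, D:1, E:1, F:1, G:1, I:2.
The largest is 3 (to C), so the eccentricity of H is 3.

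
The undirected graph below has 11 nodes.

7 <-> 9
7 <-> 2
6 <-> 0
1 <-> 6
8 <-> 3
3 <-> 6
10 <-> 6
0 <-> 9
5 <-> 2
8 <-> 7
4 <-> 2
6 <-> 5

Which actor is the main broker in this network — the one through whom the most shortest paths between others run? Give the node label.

6

Unnormalized betweenness of each node: 0:5, 1:0, 2:12, 3:5, 4:0, 5:9, 6:24, 7:9, 8:7/2, 9:7/2, 10:0.
6 has the largest value, 24, making it the main broker — the node through which the most shortest paths run.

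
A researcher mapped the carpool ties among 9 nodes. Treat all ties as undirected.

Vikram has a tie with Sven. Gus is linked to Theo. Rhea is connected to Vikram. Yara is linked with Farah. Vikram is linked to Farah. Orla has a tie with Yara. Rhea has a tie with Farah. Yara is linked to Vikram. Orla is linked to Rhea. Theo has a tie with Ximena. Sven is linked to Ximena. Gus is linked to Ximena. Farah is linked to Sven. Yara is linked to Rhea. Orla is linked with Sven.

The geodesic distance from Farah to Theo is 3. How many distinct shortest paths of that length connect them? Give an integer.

The shortest distance is 3, and the only length-3 path is Farah–Sven–Ximena–Theo. So there is exactly 1 shortest path.

1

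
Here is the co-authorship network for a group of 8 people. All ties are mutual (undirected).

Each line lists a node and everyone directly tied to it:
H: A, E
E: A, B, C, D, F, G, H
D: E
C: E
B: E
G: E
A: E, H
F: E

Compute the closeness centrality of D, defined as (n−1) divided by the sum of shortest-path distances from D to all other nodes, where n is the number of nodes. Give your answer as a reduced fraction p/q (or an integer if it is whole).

Distances from D: A:2, B:2, C:2, E:1, F:2, G:2, H:2. Sum = 13.
n = 8, so closeness = 7/13.

7/13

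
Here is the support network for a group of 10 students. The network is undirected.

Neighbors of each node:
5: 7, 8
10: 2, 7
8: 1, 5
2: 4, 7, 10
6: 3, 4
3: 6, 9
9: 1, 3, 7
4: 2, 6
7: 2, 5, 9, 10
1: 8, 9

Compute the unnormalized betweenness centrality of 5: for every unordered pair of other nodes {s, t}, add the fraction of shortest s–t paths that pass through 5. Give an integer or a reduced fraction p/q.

4

Pairs whose geodesics pass through 5 — 7–8: 1; 8–4: 1; 8–2: 1; 8–10: 1.
All other pairs contribute 0.
Summing the contributions gives betweenness(5) = 4.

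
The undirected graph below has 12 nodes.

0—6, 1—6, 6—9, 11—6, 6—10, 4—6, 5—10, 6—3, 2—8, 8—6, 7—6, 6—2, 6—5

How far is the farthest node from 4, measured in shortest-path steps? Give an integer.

2

Distances from 4: 0:2, 1:2, 2:2, 3:2, 5:2, 6:1, 7:2, 8:2, 9:2, 10:2, 11:2.
The largest is 2 (to 7, 8, 9, 1, 0, 5, 11, 2, 10, and 3), so the eccentricity of 4 is 2.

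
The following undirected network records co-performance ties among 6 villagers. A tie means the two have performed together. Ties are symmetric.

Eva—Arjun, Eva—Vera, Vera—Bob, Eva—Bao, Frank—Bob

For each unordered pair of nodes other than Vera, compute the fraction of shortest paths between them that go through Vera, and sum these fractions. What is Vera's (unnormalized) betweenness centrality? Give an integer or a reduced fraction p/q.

Pairs whose geodesics pass through Vera — Bob–Bao: 1; Bob–Arjun: 1; Bob–Eva: 1; Bao–Frank: 1; Arjun–Frank: 1; Eva–Frank: 1.
All other pairs contribute 0.
Summing the contributions gives betweenness(Vera) = 6.

6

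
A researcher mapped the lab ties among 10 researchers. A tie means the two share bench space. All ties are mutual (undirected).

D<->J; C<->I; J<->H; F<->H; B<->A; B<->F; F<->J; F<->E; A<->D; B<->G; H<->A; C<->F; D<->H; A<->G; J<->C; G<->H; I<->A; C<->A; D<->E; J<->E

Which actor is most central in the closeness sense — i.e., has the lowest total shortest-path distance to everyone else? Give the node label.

Farness (sum of distances to all others) for each node — A:12, B:15, C:14, D:14, E:17, F:13, G:16, H:13, I:17, J:13.
The smallest farness is 12, for A, so A has the highest closeness.

A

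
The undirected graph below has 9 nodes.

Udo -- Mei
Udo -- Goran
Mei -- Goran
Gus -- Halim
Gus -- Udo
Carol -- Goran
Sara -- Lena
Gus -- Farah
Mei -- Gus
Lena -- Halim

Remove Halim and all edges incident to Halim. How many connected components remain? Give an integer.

2

Without Halim, the remaining ties split the others into: {Carol, Farah, Goran, Gus, Mei, Udo}; {Lena, Sara}.
That's 2 separate components.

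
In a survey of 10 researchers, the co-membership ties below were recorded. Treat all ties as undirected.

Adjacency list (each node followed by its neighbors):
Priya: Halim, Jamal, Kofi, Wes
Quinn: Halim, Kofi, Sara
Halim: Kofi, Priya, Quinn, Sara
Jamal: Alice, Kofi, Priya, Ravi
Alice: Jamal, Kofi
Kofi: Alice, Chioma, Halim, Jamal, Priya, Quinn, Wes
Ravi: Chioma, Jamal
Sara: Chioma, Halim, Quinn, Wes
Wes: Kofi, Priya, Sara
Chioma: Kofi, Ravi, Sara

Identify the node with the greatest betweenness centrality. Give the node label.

Unnormalized betweenness of each node: Alice:0, Chioma:83/21, Halim:25/14, Jamal:13/3, Kofi:197/14, Priya:89/42, Quinn:9/14, Ravi:9/14, Sara:19/6, Wes:9/7.
Kofi has the largest value, 197/14, making it the main broker — the node through which the most shortest paths run.

Kofi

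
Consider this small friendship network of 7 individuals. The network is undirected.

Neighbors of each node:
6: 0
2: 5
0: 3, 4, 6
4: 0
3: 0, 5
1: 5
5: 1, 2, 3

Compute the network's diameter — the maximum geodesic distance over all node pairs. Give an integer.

4

Eccentricity of each node (its greatest distance to any other): 0:3, 1:4, 2:4, 3:2, 4:4, 5:3, 6:4.
The maximum eccentricity is 4, realized for instance by the pair 4–1 via 4 – 0 – 3 – 5 – 1. So the diameter is 4.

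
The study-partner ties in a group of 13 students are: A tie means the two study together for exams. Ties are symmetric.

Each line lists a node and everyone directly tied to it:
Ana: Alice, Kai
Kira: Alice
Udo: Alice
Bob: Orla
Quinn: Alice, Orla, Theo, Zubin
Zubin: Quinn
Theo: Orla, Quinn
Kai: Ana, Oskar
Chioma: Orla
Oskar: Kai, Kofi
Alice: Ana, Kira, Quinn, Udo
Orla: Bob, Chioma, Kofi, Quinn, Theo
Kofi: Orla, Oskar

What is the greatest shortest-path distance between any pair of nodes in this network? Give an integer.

4

Eccentricity of each node (its greatest distance to any other): Alice:3, Ana:4, Bob:4, Chioma:4, Kai:4, Kira:4, Kofi:4, Orla:3, Oskar:4, Quinn:3, Theo:4, Udo:4, Zubin:4.
The maximum eccentricity is 4, realized for instance by the pair Kofi–Udo via Kofi – Orla – Quinn – Alice – Udo. So the diameter is 4.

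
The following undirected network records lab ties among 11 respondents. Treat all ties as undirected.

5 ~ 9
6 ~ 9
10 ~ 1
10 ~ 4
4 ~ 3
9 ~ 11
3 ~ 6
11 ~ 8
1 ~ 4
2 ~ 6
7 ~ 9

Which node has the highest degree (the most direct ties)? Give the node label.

Degrees — 1:2, 2:1, 3:2, 4:3, 5:1, 6:3, 7:1, 8:1, 9:4, 10:2, 11:2.
The maximum is 4, attained only by 9.

9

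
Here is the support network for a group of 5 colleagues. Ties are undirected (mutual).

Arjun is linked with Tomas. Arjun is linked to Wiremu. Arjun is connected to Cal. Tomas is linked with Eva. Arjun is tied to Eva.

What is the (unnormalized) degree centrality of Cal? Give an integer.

1

Cal is directly tied to Arjun. That is 1 neighbor, so the degree of Cal is 1.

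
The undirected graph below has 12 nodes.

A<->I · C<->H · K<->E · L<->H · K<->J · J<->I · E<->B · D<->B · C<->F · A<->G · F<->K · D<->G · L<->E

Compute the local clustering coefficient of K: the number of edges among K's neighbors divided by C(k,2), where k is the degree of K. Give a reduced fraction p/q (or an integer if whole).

K's neighbors: E, F, and J (k = 3).
Possible neighbor pairs: C(3,2) = 3. Edges among them: none → e = 0.
Clustering(K) = 0/3 = 0.

0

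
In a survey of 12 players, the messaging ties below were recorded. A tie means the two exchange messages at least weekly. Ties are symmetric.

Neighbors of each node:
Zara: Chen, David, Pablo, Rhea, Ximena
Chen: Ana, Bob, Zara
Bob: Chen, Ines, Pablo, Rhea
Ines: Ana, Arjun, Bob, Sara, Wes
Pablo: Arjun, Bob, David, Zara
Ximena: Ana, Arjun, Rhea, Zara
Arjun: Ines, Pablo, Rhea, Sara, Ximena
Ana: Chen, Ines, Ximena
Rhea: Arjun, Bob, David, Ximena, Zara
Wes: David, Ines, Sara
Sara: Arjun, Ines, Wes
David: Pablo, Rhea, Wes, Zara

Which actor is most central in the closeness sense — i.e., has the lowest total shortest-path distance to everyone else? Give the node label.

Rhea

Farness (sum of distances to all others) for each node — Ana:21, Arjun:18, Bob:18, Chen:22, David:19, Ines:18, Pablo:19, Rhea:17, Sara:21, Wes:21, Ximena:19, Zara:19.
The smallest farness is 17, for Rhea, so Rhea has the highest closeness.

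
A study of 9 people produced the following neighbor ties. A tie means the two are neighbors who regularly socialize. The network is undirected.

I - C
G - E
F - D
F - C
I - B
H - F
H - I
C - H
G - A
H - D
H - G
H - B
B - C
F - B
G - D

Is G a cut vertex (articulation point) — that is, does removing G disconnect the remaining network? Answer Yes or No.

Yes

Removing G leaves {A} with no path to {E}, so the network splits into 3 components. G is a cut vertex.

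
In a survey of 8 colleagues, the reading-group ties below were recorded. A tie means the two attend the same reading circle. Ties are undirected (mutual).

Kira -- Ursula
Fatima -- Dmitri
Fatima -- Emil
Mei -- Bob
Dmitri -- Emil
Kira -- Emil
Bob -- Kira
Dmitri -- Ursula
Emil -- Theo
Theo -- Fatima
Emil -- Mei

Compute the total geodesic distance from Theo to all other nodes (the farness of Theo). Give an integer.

Distances from Theo: Bob:3, Dmitri:2, Emil:1, Fatima:1, Kira:2, Mei:2, Ursula:3.
Sum = 3 + 2 + 1 + 1 + 2 + 2 + 3 = 14.

14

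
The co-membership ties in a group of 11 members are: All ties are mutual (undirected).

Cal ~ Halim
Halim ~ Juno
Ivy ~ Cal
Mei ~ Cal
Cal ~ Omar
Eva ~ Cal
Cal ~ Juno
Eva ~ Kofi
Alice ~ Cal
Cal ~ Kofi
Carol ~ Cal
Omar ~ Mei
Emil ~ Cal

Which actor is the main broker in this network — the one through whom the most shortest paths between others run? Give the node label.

Cal

Unnormalized betweenness of each node: Alice:0, Cal:42, Carol:0, Emil:0, Eva:0, Halim:0, Ivy:0, Juno:0, Kofi:0, Mei:0, Omar:0.
Cal has the largest value, 42, making it the main broker — the node through which the most shortest paths run.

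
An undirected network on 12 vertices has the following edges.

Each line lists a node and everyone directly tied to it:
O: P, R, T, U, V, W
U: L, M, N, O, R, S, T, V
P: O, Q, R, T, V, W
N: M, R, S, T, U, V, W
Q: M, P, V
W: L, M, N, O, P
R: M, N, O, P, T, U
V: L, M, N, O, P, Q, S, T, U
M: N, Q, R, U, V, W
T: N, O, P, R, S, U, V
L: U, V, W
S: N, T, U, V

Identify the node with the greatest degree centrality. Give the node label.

V

Degrees — L:3, M:6, N:7, O:6, P:6, Q:3, R:6, S:4, T:7, U:8, V:9, W:5.
The maximum is 9, attained only by V.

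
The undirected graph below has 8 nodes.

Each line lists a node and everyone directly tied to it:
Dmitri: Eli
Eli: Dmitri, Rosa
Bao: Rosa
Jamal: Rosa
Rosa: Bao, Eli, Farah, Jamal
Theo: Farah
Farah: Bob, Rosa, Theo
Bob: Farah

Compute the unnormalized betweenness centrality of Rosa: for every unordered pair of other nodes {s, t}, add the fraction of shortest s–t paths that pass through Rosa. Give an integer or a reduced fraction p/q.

17

Pairs whose geodesics pass through Rosa — Bob–Bao: 1; Bob–Jamal: 1; Bob–Eli: 1; Bob–Dmitri: 1; Bao–Farah: 1; Bao–Theo: 1; Bao–Jamal: 1; Bao–Eli: 1; Bao–Dmitri: 1; Farah–Jamal: 1; Farah–Eli: 1; Farah–Dmitri: 1; Theo–Jamal: 1; Theo–Eli: 1 … (+3 more pairs).
All other pairs contribute 0.
Summing the contributions gives betweenness(Rosa) = 17.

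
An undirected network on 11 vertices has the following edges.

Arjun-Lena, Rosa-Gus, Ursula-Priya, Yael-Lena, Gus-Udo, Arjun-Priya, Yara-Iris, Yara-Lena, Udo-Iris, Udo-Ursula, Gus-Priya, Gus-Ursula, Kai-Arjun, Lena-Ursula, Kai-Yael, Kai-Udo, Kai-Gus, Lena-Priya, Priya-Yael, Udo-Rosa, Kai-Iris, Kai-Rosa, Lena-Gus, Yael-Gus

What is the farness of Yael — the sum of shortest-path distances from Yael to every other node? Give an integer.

Distances from Yael: Arjun:2, Gus:1, Iris:2, Kai:1, Lena:1, Priya:1, Rosa:2, Udo:2, Ursula:2, Yara:2.
Sum = 2 + 1 + 2 + 1 + 1 + 1 + 2 + 2 + 2 + 2 = 16.

16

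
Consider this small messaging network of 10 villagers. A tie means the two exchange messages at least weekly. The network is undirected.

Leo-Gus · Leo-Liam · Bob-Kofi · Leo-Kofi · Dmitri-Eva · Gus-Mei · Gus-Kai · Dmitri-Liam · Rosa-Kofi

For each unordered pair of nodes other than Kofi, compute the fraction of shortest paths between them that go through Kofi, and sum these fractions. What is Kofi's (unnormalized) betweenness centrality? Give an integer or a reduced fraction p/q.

Pairs whose geodesics pass through Kofi — Liam–Rosa: 1; Liam–Bob: 1; Rosa–Bob: 1; Rosa–Mei: 1; Rosa–Dmitri: 1; Rosa–Leo: 1; Rosa–Eva: 1; Rosa–Kai: 1; Rosa–Gus: 1; Bob–Mei: 1; Bob–Dmitri: 1; Bob–Leo: 1; Bob–Eva: 1; Bob–Kai: 1 … (+1 more pairs).
All other pairs contribute 0.
Summing the contributions gives betweenness(Kofi) = 15.

15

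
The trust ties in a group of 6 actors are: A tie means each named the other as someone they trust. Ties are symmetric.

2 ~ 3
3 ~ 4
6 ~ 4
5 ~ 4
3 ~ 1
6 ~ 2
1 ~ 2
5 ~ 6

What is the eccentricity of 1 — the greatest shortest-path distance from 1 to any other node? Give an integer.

Distances from 1: 2:1, 3:1, 4:2, 5:3, 6:2.
The largest is 3 (to 5), so the eccentricity of 1 is 3.

3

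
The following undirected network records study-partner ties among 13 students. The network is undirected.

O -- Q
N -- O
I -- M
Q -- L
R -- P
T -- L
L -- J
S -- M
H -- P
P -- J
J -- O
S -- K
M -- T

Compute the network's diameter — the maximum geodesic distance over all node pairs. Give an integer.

7

Eccentricity of each node (its greatest distance to any other): H:7, I:6, J:5, K:7, L:4, M:5, N:7, O:6, P:6, Q:5, R:7, S:6, T:4.
The maximum eccentricity is 7, realized for instance by the pair H–K via H – P – J – L – T – M – S – K. So the diameter is 7.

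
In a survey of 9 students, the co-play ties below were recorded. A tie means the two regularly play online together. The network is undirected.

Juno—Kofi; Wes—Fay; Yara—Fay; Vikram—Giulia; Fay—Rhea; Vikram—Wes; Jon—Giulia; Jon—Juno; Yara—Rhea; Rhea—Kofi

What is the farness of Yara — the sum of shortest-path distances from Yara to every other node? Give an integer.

20

Distances from Yara: Fay:1, Giulia:4, Jon:4, Juno:3, Kofi:2, Rhea:1, Vikram:3, Wes:2.
Sum = 1 + 4 + 4 + 3 + 2 + 1 + 3 + 2 = 20.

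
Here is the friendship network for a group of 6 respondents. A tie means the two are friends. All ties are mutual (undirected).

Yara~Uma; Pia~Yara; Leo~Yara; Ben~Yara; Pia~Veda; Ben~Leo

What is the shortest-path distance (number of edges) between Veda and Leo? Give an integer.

3

One shortest route is Veda – Pia – Yara – Leo, which uses 3 edges, and at distance 2 from Veda we only reach {Yara}, which does not include Leo. So d(Veda,Leo) = 3.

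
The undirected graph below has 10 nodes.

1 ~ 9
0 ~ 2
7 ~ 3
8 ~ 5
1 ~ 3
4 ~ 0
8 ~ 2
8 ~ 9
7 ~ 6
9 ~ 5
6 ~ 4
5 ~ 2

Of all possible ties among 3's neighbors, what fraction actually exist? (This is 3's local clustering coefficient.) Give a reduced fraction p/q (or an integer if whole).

0

3's neighbors: 1 and 7 (k = 2).
Possible neighbor pairs: C(2,2) = 1. Edges among them: none → e = 0.
Clustering(3) = 0/1.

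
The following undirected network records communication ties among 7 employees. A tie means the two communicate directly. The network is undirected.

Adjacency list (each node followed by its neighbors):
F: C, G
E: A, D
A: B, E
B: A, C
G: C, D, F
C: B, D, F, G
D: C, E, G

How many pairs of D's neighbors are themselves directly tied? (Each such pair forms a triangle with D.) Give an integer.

1

D's neighbors: C, E, and G.
Neighbor pairs that are themselves tied: D–C–G. Each forms one triangle with D, for 1 in total.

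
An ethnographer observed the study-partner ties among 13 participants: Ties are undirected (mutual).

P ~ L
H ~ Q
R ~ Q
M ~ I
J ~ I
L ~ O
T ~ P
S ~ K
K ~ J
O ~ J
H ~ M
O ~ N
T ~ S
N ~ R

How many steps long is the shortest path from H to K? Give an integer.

One shortest route is H – M – I – J – K, which uses 4 edges, and at distance 3 from H we only reach {J, N}, which does not include K. So d(H,K) = 4.

4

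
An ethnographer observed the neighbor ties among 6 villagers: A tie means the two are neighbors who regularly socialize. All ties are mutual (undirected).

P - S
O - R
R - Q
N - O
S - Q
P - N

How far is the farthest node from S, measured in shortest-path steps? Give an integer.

Distances from S: N:2, O:3, P:1, Q:1, R:2.
The largest is 3 (to O), so the eccentricity of S is 3.

3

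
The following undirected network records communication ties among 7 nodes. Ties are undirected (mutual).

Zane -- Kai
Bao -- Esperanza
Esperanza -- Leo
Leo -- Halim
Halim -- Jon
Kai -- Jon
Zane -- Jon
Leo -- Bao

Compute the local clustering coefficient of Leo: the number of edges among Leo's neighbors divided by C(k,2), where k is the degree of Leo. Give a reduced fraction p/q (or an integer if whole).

Leo's neighbors: Bao, Esperanza, and Halim (k = 3).
Possible neighbor pairs: C(3,2) = 3. Edges among them: Bao–Esperanza → e = 1.
Clustering(Leo) = 1/3.

1/3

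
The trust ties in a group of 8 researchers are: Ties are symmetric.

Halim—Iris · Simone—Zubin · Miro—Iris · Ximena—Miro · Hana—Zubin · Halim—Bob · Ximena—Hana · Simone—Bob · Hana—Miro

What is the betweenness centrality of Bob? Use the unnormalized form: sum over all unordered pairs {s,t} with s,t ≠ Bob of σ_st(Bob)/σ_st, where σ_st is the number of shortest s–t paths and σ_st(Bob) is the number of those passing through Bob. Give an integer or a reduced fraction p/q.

3

Pairs whose geodesics pass through Bob — Simone–Iris: 1; Simone–Halim: 1; Zubin–Halim: 1.
All other pairs contribute 0.
Summing the contributions gives betweenness(Bob) = 3.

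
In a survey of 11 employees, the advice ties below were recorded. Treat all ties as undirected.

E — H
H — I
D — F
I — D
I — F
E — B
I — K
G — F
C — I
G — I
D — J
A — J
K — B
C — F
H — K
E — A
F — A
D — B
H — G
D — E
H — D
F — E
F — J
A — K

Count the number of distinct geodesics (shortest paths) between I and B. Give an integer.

The shortest distance is 2. The length-2 paths are: I–D–B; I–K–B.
That gives 2 distinct shortest paths.

2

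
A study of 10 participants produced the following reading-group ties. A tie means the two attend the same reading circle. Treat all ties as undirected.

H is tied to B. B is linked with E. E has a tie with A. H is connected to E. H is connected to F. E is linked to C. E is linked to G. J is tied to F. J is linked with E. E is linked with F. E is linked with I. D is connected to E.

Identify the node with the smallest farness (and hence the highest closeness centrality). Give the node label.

Farness (sum of distances to all others) for each node — A:17, B:16, C:17, D:17, E:9, F:15, G:17, H:15, I:17, J:16.
The smallest farness is 9, for E, so E has the highest closeness.

E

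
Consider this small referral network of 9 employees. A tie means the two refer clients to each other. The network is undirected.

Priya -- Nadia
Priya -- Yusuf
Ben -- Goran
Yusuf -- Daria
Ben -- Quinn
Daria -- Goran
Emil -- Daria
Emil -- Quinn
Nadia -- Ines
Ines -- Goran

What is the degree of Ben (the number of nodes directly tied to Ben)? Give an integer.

2

Ben is directly tied to Goran and Quinn. That is 2 neighbors, so the degree of Ben is 2.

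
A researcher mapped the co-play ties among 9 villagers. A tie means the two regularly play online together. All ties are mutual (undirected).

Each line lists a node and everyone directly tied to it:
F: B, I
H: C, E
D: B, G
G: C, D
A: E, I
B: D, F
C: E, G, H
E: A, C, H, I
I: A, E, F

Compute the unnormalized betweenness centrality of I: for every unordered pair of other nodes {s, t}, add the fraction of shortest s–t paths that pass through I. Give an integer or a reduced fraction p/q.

Pairs whose geodesics pass through I — D–A: 1/2; C–F: 1; H–F: 1; H–B: 1/2; E–F: 1; E–B: 1; A–F: 1; A–B: 1.
All other pairs contribute 0.
Summing the contributions gives betweenness(I) = 7.

7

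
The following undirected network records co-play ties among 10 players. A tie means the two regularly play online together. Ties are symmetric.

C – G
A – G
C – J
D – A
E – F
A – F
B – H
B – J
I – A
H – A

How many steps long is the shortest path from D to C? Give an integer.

One shortest route is D – A – G – C, which uses 3 edges, and at distance 2 from D we only reach {F, G, H, I}, which does not include C. So d(D,C) = 3.

3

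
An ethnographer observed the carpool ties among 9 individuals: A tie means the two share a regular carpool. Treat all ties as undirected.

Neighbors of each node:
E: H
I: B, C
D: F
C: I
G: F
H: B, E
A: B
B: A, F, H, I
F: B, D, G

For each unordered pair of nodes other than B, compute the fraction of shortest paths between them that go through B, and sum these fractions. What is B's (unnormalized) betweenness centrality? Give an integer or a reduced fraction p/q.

23

Pairs whose geodesics pass through B — G–I: 1; G–C: 1; G–A: 1; G–H: 1; G–E: 1; I–F: 1; I–D: 1; I–A: 1; I–H: 1; I–E: 1; C–F: 1; C–D: 1; C–A: 1; C–H: 1 … (+9 more pairs).
All other pairs contribute 0.
Summing the contributions gives betweenness(B) = 23.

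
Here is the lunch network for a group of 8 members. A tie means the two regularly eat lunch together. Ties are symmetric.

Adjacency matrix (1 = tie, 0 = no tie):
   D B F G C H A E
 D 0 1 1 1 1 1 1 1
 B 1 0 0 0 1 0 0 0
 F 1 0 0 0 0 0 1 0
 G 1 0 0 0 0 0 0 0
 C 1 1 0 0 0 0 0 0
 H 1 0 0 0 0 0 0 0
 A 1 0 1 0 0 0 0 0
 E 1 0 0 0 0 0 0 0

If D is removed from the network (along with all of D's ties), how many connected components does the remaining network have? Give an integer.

5

Without D, the remaining ties split the others into: {B, C}; {A, F}; {G}; {H}; {E}.
That's 5 separate components.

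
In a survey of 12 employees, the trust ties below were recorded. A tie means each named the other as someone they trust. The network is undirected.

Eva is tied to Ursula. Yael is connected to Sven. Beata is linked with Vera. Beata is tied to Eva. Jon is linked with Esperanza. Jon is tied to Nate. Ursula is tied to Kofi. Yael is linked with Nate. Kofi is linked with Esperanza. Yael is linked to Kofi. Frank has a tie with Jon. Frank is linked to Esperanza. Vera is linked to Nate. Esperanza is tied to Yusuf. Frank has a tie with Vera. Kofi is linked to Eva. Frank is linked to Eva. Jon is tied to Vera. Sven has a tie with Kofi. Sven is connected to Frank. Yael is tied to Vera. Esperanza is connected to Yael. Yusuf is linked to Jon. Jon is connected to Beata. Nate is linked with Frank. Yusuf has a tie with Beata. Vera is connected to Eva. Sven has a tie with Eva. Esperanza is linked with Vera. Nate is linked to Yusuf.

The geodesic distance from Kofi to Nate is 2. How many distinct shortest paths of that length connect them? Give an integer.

1

The shortest distance is 2, and the only length-2 path is Kofi–Yael–Nate. So there is exactly 1 shortest path.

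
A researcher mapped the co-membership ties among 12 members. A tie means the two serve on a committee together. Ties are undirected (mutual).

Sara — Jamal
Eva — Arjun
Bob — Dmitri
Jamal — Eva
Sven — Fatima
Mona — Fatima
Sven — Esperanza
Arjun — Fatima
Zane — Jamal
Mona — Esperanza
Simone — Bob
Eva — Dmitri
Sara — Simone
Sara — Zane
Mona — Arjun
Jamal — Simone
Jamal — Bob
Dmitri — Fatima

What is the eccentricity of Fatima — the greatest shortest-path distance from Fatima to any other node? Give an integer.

4

Distances from Fatima: Arjun:1, Bob:2, Dmitri:1, Esperanza:2, Eva:2, Jamal:3, Mona:1, Sara:4, Simone:3, Sven:1, Zane:4.
The largest is 4 (to Sara and Zane), so the eccentricity of Fatima is 4.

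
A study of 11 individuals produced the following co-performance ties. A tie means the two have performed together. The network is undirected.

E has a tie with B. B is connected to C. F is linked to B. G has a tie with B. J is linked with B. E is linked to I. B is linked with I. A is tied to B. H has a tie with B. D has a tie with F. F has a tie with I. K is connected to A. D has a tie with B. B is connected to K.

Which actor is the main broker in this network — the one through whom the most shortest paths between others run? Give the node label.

B

Unnormalized betweenness of each node: A:0, B:40, C:0, D:0, E:0, F:1/2, G:0, H:0, I:1/2, J:0, K:0.
B has the largest value, 40, making it the main broker — the node through which the most shortest paths run.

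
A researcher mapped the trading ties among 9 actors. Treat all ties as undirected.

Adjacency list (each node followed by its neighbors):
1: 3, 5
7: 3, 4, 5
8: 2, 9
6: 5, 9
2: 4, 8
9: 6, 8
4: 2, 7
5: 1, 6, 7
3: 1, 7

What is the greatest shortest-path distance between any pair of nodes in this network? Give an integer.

4

Eccentricity of each node (its greatest distance to any other): 1:4, 2:4, 3:4, 4:3, 5:3, 6:3, 7:3, 8:4, 9:4.
The maximum eccentricity is 4, realized for instance by the pair 2–1 via 2 – 4 – 7 – 3 – 1. So the diameter is 4.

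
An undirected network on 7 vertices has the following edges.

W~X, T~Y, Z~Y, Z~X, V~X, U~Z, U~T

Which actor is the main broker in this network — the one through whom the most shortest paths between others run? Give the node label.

Z

Unnormalized betweenness of each node: T:1/2, U:2, V:0, W:0, X:9, Y:2, Z:19/2.
Z has the largest value, 19/2, making it the main broker — the node through which the most shortest paths run.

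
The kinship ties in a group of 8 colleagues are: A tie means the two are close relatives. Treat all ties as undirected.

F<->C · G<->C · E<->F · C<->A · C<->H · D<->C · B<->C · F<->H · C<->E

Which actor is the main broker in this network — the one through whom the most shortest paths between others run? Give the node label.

Unnormalized betweenness of each node: A:0, B:0, C:37/2, D:0, E:0, F:1/2, G:0, H:0.
C has the largest value, 37/2, making it the main broker — the node through which the most shortest paths run.

C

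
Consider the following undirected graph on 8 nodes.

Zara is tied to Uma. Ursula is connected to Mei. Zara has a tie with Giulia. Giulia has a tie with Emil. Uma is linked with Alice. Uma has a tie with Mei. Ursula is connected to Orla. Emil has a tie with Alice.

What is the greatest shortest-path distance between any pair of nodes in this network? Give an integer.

5

Eccentricity of each node (its greatest distance to any other): Alice:4, Emil:5, Giulia:5, Mei:3, Orla:5, Uma:3, Ursula:4, Zara:4.
The maximum eccentricity is 5, realized for instance by the pair Giulia–Orla via Giulia – Zara – Uma – Mei – Ursula – Orla. So the diameter is 5.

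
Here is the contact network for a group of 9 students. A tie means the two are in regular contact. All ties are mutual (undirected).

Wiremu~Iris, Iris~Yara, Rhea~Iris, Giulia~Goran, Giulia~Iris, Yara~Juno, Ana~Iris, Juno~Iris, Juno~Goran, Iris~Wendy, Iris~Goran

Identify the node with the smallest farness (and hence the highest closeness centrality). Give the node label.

Farness (sum of distances to all others) for each node — Ana:15, Giulia:14, Goran:13, Iris:8, Juno:13, Rhea:15, Wendy:15, Wiremu:15, Yara:14.
The smallest farness is 8, for Iris, so Iris has the highest closeness.

Iris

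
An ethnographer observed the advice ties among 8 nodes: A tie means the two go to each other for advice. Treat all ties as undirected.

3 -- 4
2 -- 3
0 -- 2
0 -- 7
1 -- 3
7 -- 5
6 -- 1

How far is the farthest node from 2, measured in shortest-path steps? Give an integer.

Distances from 2: 0:1, 1:2, 3:1, 4:2, 5:3, 6:3, 7:2.
The largest is 3 (to 6 and 5), so the eccentricity of 2 is 3.

3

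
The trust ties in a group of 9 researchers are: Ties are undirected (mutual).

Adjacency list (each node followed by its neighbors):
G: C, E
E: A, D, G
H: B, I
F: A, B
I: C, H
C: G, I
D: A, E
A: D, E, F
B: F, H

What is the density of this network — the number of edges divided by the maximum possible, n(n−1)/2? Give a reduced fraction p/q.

5/18

There are 10 edges and 9 nodes, so the maximum possible is C(9,2) = 36.
Density = 10/36 = 5/18.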